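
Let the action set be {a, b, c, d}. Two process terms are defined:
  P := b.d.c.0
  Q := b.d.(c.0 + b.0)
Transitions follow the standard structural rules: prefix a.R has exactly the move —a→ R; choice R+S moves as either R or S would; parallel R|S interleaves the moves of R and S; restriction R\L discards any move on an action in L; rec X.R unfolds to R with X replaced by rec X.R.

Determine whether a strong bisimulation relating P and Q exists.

Reachable graph of P (4 states):
  m0 = b.d.c.0 :: =b=> m1
  m1 = d.c.0 :: =d=> m2
  m2 = c.0 :: =c=> m3
  m3 = 0 :: (no moves)
Reachable graph of Q (4 states):
  n0 = b.d.(c.0 + b.0) :: =b=> n1
  n1 = d.(c.0 + b.0) :: =d=> n2
  n2 = c.0 + b.0 :: =b=> n3, =c=> n3
  n3 = 0 :: (no moves)
Coarsest stable partition (strong bisimilarity classes):
  B0 = {m0}
  B1 = {m1}
  B2 = {m2}
  B3 = {m3, n3}
  B4 = {n0}
  B5 = {n1}
  B6 = {n2}
m0 ∈ B0, n0 ∈ B4 → different blocks

NO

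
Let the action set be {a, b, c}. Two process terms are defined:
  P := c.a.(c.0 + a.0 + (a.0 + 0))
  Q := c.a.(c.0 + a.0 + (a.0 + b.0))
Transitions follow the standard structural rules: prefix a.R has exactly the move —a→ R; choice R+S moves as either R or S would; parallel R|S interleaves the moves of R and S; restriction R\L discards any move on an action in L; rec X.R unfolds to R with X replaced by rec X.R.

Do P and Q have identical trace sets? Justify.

P's transition system — 4 states:
  u0 = c.a.(c.0 + a.0 + (a.0 + 0)) :: —c→ u1
  u1 = a.(c.0 + a.0 + (a.0 + 0)) :: —a→ u2
  u2 = c.0 + a.0 + (a.0 + 0) :: —a→ u3, —c→ u3
  u3 = 0 :: deadlocked
Q's transition system — 4 states:
  v0 = c.a.(c.0 + a.0 + (a.0 + b.0)) :: —c→ v1
  v1 = a.(c.0 + a.0 + (a.0 + b.0)) :: —a→ v2
  v2 = c.0 + a.0 + (a.0 + b.0) :: —a→ v3, —b→ v3, —c→ v3
  v3 = 0 :: deadlocked
Run σ = ⟨cab⟩ on Q: start {v0}
  after c @ step 1: {v1}
  after a @ step 2: {v2}
  after b @ step 3: {v3}
  Q completes σ.
Run σ = ⟨cab⟩ on P: start {u0}
  after c @ step 1: {u1}
  after a @ step 2: {u2}
  after b @ step 3: ∅  — P cannot continue

trace-distinct — witness ⟨cab⟩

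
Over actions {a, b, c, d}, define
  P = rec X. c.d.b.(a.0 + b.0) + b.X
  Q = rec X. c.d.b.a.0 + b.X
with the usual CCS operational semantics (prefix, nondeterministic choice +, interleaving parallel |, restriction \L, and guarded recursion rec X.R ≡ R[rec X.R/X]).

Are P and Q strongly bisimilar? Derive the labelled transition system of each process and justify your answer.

LTS(P): 5 reachable states
  s0 = rec X. c.d.b.(a.0 + b.0) + b.X ⊢ --b--▸ s0, --c--▸ s1
  s1 = d.b.(a.0 + b.0) ⊢ --d--▸ s2
  s2 = b.(a.0 + b.0) ⊢ --b--▸ s3
  s3 = a.0 + b.0 ⊢ --a--▸ s4, --b--▸ s4
  s4 = 0 ⊢ ·
LTS(Q): 5 reachable states
  t0 = rec X. c.d.b.a.0 + b.X ⊢ --b--▸ t0, --c--▸ t1
  t1 = d.b.a.0 ⊢ --d--▸ t2
  t2 = b.a.0 ⊢ --b--▸ t3
  t3 = a.0 ⊢ --a--▸ t4
  t4 = 0 ⊢ ·
Bisimilarity quotient blocks:
  B0 = {s0}
  B1 = {s1}
  B2 = {s2}
  B3 = {s3}
  B4 = {s4, t4}
  B5 = {t0}
  B6 = {t1}
  B7 = {t2}
  B8 = {t3}
s0 ∈ B0, t0 ∈ B5 → different blocks

P ≁ Q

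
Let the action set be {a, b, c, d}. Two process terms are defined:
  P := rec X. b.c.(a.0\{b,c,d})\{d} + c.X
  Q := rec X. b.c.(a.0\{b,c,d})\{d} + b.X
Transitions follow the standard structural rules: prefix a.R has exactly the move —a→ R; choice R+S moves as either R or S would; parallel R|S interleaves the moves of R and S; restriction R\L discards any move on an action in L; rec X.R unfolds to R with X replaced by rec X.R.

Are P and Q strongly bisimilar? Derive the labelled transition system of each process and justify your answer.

P's transition system — 4 states:
  s0 = rec X. b.c.(a.0\{b,c,d})\{d} + c.X → ··b··> s1, ··c··> s0
  s1 = c.(a.0\{b,c,d})\{d} → ··c··> s2
  s2 = (a.0\{b,c,d})\{d} → ··a··> s3
  s3 = 0\{b,c,d}\{d} → deadlocked
Q's transition system — 4 states:
  t0 = rec X. b.c.(a.0\{b,c,d})\{d} + b.X → ··b··> t0, ··b··> t1
  t1 = c.(a.0\{b,c,d})\{d} → ··c··> t2
  t2 = (a.0\{b,c,d})\{d} → ··a··> t3
  t3 = 0\{b,c,d}\{d} → deadlocked
Partition-refinement fixed point:
  B0 = {s0}
  B1 = {s1, t1}
  B2 = {s2, t2}
  B3 = {s3, t3}
  B4 = {t0}
s0 ∈ B0, t0 ∈ B4 → different blocks

not bisimilar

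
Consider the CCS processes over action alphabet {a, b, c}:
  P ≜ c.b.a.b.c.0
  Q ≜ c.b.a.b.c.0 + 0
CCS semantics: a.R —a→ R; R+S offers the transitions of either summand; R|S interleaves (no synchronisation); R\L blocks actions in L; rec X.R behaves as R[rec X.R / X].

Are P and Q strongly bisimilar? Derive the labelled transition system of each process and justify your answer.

YES

LTS(P): 6 reachable states
  m0 = c.b.a.b.c.0 | --c--▸ m1
  m1 = b.a.b.c.0 | --b--▸ m2
  m2 = a.b.c.0 | --a--▸ m3
  m3 = b.c.0 | --b--▸ m4
  m4 = c.0 | --c--▸ m5
  m5 = 0 | stopped
LTS(Q): 6 reachable states
  n0 = c.b.a.b.c.0 + 0 | --c--▸ n1
  n1 = b.a.b.c.0 | --b--▸ n2
  n2 = a.b.c.0 | --a--▸ n3
  n3 = b.c.0 | --b--▸ n4
  n4 = c.0 | --c--▸ n5
  n5 = 0 | stopped
Partition-refinement fixed point:
  B0 = {m0, n0}
  B1 = {m1, n1}
  B2 = {m2, n2}
  B3 = {m3, n3}
  B4 = {m4, n4}
  B5 = {m5, n5}
m0 ∈ B0, n0 ∈ B0 → same block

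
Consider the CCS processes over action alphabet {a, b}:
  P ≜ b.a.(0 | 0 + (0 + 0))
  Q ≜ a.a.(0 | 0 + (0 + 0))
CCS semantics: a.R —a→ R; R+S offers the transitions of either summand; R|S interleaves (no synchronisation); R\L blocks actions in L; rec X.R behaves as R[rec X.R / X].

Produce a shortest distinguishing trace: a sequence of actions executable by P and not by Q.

LTS(P): 3 reachable states
  p0 = b.a.(0 | 0 + (0 + 0)) ⊢ =b=> p1
  p1 = a.(0 | 0 + (0 + 0)) ⊢ =a=> p2
  p2 = 0 | 0 + (0 + 0) ⊢ stopped
LTS(Q): 3 reachable states
  q0 = a.a.(0 | 0 + (0 + 0)) ⊢ =a=> q1
  q1 = a.(0 | 0 + (0 + 0)) ⊢ =a=> q2
  q2 = 0 | 0 + (0 + 0) ⊢ stopped
Trace ⟨b⟩ through P, begin at {p0}:
  [1] b ⇒ {p1}
  — P admits the full trace.
Trace ⟨b⟩ through Q, begin at {q0}:
  [1] b ⇒ ∅  — Q cannot continue

b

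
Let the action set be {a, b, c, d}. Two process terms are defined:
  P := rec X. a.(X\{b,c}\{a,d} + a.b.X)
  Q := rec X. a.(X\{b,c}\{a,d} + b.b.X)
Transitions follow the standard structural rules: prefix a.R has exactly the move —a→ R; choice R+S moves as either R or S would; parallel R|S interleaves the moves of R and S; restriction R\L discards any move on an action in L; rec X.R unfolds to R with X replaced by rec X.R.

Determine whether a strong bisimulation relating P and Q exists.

not bisimilar

Reachable graph of P (3 states):
  u0 = rec X. a.(X\{b,c}\{a,d} + a.b.X) has moves —a→ u1
  u1 = (rec X. a.(X\{b,c}\{a,d} + a.b.X))\{b,c}\{a,d} + a.b.(rec X. a.(X\{b,c}\{a,d} + a.b.X)) has moves —a→ u2
  u2 = b.(rec X. a.(X\{b,c}\{a,d} + a.b.X)) has moves —b→ u0
Reachable graph of Q (3 states):
  v0 = rec X. a.(X\{b,c}\{a,d} + b.b.X) has moves —a→ v1
  v1 = (rec X. a.(X\{b,c}\{a,d} + b.b.X))\{b,c}\{a,d} + b.b.(rec X. a.(X\{b,c}\{a,d} + b.b.X)) has moves —b→ v2
  v2 = b.(rec X. a.(X\{b,c}\{a,d} + b.b.X)) has moves —b→ v0
Bisimilarity quotient blocks:
  B0 = {u0}
  B1 = {u1}
  B2 = {u2}
  B3 = {v0}
  B4 = {v1}
  B5 = {v2}
u0 ∈ B0, v0 ∈ B3 → different blocks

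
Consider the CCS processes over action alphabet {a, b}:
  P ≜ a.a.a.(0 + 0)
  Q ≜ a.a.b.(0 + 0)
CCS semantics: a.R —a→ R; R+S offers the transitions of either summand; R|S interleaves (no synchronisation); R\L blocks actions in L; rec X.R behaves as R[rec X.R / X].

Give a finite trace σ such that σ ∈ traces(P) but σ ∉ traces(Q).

P's transition system — 4 states:
  s0 = a.a.a.(0 + 0) → ··a··> s1
  s1 = a.a.(0 + 0) → ··a··> s2
  s2 = a.(0 + 0) → ··a··> s3
  s3 = 0 + 0 → ∅
Q's transition system — 4 states:
  t0 = a.a.b.(0 + 0) → ··a··> t1
  t1 = a.b.(0 + 0) → ··a··> t2
  t2 = b.(0 + 0) → ··b··> t3
  t3 = 0 + 0 → ∅
Run σ = ⟨aaa⟩ on P: start {s0}
  step 1 (a): {s1}
  step 2 (a): {s2}
  step 3 (a): {s3}
  ✓ P
Run σ = ⟨aaa⟩ on Q: start {t0}
  step 1 (a): {t1}
  step 2 (a): {t2}
  step 3 (a): ∅ (Q stuck)

aaa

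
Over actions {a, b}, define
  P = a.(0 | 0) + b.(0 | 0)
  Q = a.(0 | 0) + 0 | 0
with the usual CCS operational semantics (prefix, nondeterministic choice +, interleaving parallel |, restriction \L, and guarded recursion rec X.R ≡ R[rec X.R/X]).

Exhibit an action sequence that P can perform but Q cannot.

P's transition system — 2 states:
  m0 = a.(0 | 0) + b.(0 | 0) :: --a--▸ m1, --b--▸ m1
  m1 = 0 | 0 :: (no moves)
Q's transition system — 2 states:
  n0 = a.(0 | 0) + 0 | 0 :: --a--▸ n1
  n1 = 0 | 0 :: (no moves)
Executing b from P (initial set {m0}):
  after b @ step 1: {m1}
  — P admits the full trace.
Executing b from Q (initial set {n0}):
  after b @ step 1: ∅ (Q stuck)

b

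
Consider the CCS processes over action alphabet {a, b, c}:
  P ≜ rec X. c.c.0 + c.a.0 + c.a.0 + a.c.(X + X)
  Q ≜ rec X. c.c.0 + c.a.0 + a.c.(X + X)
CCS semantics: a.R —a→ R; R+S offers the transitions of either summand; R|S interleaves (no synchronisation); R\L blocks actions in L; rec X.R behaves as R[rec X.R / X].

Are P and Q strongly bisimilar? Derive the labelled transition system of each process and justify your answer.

LTS(P): 6 reachable states
  m0 = rec X. c.c.0 + c.a.0 + c.a.0 + a.c.(X + X) :: ··a··> m1, ··c··> m2, ··c··> m3
  m1 = c.((rec X. c.c.0 + c.a.0 + c.a.0 + a.c.(X + X)) + (rec X. c.c.0 + c.a.0 + c.a.0 + a.c.(X + X))) :: ··c··> m4
  m2 = a.0 :: ··a··> m5
  m3 = c.0 :: ··c··> m5
  m4 = (rec X. c.c.0 + c.a.0 + c.a.0 + a.c.(X + X)) + (rec X. c.c.0 + c.a.0 + c.a.0 + a.c.(X + X)) :: ··a··> m1, ··c··> m2, ··c··> m3
  m5 = 0 :: ·
LTS(Q): 6 reachable states
  n0 = rec X. c.c.0 + c.a.0 + a.c.(X + X) :: ··a··> n1, ··c··> n2, ··c··> n3
  n1 = c.((rec X. c.c.0 + c.a.0 + a.c.(X + X)) + (rec X. c.c.0 + c.a.0 + a.c.(X + X))) :: ··c··> n4
  n2 = a.0 :: ··a··> n5
  n3 = c.0 :: ··c··> n5
  n4 = (rec X. c.c.0 + c.a.0 + a.c.(X + X)) + (rec X. c.c.0 + c.a.0 + a.c.(X + X)) :: ··a··> n1, ··c··> n2, ··c··> n3
  n5 = 0 :: ·
Coarsest stable partition (strong bisimilarity classes):
  B0 = {m0, m4, n0, n4}
  B1 = {m1, n1}
  B2 = {m3, n3}
  B3 = {m5, n5}
  B4 = {m2, n2}
m0 ∈ B0, n0 ∈ B0 → same block

P ~ Q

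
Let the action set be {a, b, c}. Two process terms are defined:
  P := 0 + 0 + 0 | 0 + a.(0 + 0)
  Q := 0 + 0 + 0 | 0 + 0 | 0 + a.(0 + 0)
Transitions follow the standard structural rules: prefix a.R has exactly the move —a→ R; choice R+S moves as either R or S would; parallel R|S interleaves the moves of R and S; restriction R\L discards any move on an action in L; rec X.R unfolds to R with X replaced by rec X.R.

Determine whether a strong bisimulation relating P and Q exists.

P ~ Q

Reachable graph of P (2 states):
  s0 = 0 + 0 + 0 | 0 + a.(0 + 0) ⊢ ··a··> s1
  s1 = 0 + 0 ⊢ (no moves)
Reachable graph of Q (2 states):
  t0 = 0 + 0 + 0 | 0 + 0 | 0 + a.(0 + 0) ⊢ ··a··> t1
  t1 = 0 + 0 ⊢ (no moves)
Partition-refinement fixed point:
  B0 = {s0, t0}
  B1 = {s1, t1}
s0 ∈ B0, t0 ∈ B0 → same block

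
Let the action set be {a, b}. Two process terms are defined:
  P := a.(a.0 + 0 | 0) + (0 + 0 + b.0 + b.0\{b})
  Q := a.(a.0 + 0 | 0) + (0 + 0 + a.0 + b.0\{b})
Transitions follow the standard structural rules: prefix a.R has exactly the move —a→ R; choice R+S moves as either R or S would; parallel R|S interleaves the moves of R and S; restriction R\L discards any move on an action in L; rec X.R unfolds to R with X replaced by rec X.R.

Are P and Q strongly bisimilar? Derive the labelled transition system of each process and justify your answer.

not bisimilar

P's transition system — 4 states:
  p0 = a.(a.0 + 0 | 0) + (0 + 0 + b.0 + b.0\{b}) has moves ··a··> p1, ··b··> p2, ··b··> p3
  p1 = a.0 + 0 | 0 has moves ··a··> p2
  p2 = 0 has moves ∅
  p3 = 0\{b} has moves ∅
Q's transition system — 4 states:
  q0 = a.(a.0 + 0 | 0) + (0 + 0 + a.0 + b.0\{b}) has moves ··a··> q1, ··a··> q2, ··b··> q3
  q1 = 0 has moves ∅
  q2 = a.0 + 0 | 0 has moves ··a··> q1
  q3 = 0\{b} has moves ∅
Bisimilarity quotient blocks:
  B0 = {p0}
  B1 = {p2, p3, q1, q3}
  B2 = {p1, q2}
  B3 = {q0}
p0 ∈ B0, q0 ∈ B3 → different blocks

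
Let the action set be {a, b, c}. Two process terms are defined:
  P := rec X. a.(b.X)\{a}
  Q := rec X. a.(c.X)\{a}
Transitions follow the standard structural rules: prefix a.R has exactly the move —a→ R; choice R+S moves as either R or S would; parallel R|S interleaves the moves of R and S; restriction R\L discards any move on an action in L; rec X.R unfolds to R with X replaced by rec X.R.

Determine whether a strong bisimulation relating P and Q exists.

NO

P's transition system — 3 states:
  m0 = rec X. a.(b.X)\{a} ⊢ ··a··> m1
  m1 = (b.(rec X. a.(b.X)\{a}))\{a} ⊢ ··b··> m2
  m2 = (rec X. a.(b.X)\{a})\{a} ⊢ ·
Q's transition system — 3 states:
  n0 = rec X. a.(c.X)\{a} ⊢ ··a··> n1
  n1 = (c.(rec X. a.(c.X)\{a}))\{a} ⊢ ··c··> n2
  n2 = (rec X. a.(c.X)\{a})\{a} ⊢ ·
Bisimilarity quotient blocks:
  B0 = {m0}
  B1 = {m1}
  B2 = {m2, n2}
  B3 = {n0}
  B4 = {n1}
m0 ∈ B0, n0 ∈ B3 → different blocks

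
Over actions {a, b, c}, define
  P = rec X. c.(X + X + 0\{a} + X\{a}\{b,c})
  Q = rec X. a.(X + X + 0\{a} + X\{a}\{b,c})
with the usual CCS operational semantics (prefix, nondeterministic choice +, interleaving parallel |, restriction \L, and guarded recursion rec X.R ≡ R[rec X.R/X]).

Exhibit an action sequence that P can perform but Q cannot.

LTS(P): 2 reachable states
  p0 = rec X. c.(X + X + 0\{a} + X\{a}\{b,c}) | ··c··> p1
  p1 = (rec X. c.(X + X + 0\{a} + X\{a}\{b,c})) + (rec X. c.(X + X + 0\{a} + X\{a}\{b,c})) + 0\{a} + (rec X. c.(X + X + 0\{a} + X\{a}\{b,c}))\{a}\{b,c} | ··c··> p1
LTS(Q): 2 reachable states
  q0 = rec X. a.(X + X + 0\{a} + X\{a}\{b,c}) | ··a··> q1
  q1 = (rec X. a.(X + X + 0\{a} + X\{a}\{b,c})) + (rec X. a.(X + X + 0\{a} + X\{a}\{b,c})) + 0\{a} + (rec X. a.(X + X + 0\{a} + X\{a}\{b,c}))\{a}\{b,c} | ··a··> q1
Run σ = ⟨c⟩ on P: start {p0}
  after c @ step 1: {p1}
  ✓ P
Run σ = ⟨c⟩ on Q: start {q0}
  after c @ step 1: no successor for Q

c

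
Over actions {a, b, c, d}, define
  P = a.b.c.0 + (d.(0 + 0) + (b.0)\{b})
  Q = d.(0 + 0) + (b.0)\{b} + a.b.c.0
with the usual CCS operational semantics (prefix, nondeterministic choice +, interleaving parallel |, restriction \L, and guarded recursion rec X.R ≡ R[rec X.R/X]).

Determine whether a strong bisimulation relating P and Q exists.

Reachable graph of P (5 states):
  s0 = a.b.c.0 + (d.(0 + 0) + (b.0)\{b}) → -a-> s1, -d-> s2
  s1 = b.c.0 → -b-> s3
  s2 = 0 + 0 → deadlocked
  s3 = c.0 → -c-> s4
  s4 = 0 → deadlocked
Reachable graph of Q (5 states):
  t0 = d.(0 + 0) + (b.0)\{b} + a.b.c.0 → -a-> t1, -d-> t2
  t1 = b.c.0 → -b-> t3
  t2 = 0 + 0 → deadlocked
  t3 = c.0 → -c-> t4
  t4 = 0 → deadlocked
Partition-refinement fixed point:
  B0 = {s0, t0}
  B1 = {s2, s4, t2, t4}
  B2 = {s1, t1}
  B3 = {s3, t3}
s0 ∈ B0, t0 ∈ B0 → same block

P ~ Q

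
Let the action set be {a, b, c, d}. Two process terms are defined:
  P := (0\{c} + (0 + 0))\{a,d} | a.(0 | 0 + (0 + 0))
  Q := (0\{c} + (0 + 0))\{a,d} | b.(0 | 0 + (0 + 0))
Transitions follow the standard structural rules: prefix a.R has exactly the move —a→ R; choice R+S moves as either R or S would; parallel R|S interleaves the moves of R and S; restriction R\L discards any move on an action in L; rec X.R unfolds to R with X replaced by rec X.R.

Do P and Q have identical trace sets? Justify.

traces(P) ≠ traces(Q) — witness ⟨a⟩

Reachable graph of P (2 states):
  s0 = (0\{c} + (0 + 0))\{a,d} | a.(0 | 0 + (0 + 0)) ⊢ ··a··> s1
  s1 = (0\{c} + (0 + 0))\{a,d} | (0 | 0 + (0 + 0)) ⊢ (no moves)
Reachable graph of Q (2 states):
  t0 = (0\{c} + (0 + 0))\{a,d} | b.(0 | 0 + (0 + 0)) ⊢ ··b··> t1
  t1 = (0\{c} + (0 + 0))\{a,d} | (0 | 0 + (0 + 0)) ⊢ (no moves)
Trace ⟨a⟩ through P, begin at {s0}:
  step 1 (a): {s1}
  P completes σ.
Trace ⟨a⟩ through Q, begin at {t0}:
  step 1 (a): no successor for Q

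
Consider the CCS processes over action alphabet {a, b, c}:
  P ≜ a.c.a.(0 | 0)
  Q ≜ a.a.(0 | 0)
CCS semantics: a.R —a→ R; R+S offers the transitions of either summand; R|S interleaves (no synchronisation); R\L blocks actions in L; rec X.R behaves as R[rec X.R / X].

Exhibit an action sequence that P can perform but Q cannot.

P's transition system — 4 states:
  m0 = a.c.a.(0 | 0) → =a=> m1
  m1 = c.a.(0 | 0) → =c=> m2
  m2 = a.(0 | 0) → =a=> m3
  m3 = 0 | 0 → stopped
Q's transition system — 3 states:
  n0 = a.a.(0 | 0) → =a=> n1
  n1 = a.(0 | 0) → =a=> n2
  n2 = 0 | 0 → stopped
Run σ = ⟨ac⟩ on P: start {m0}
  [1] a ⇒ {m1}
  [2] c ⇒ {m2}
  P completes σ.
Run σ = ⟨ac⟩ on Q: start {n0}
  [1] a ⇒ {n1}
  [2] c ⇒ no successor for Q

ac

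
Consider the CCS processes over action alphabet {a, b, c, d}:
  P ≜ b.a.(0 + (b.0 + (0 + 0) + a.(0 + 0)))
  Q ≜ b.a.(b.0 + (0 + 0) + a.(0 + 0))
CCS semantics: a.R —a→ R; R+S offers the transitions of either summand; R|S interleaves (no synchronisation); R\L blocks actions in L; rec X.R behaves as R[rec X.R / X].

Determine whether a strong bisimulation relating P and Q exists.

P's transition system — 5 states:
  s0 = b.a.(0 + (b.0 + (0 + 0) + a.(0 + 0))) ⊢ --b--▸ s1
  s1 = a.(0 + (b.0 + (0 + 0) + a.(0 + 0))) ⊢ --a--▸ s2
  s2 = 0 + (b.0 + (0 + 0) + a.(0 + 0)) ⊢ --a--▸ s3, --b--▸ s4
  s3 = 0 + 0 ⊢ deadlocked
  s4 = 0 ⊢ deadlocked
Q's transition system — 5 states:
  t0 = b.a.(b.0 + (0 + 0) + a.(0 + 0)) ⊢ --b--▸ t1
  t1 = a.(b.0 + (0 + 0) + a.(0 + 0)) ⊢ --a--▸ t2
  t2 = b.0 + (0 + 0) + a.(0 + 0) ⊢ --a--▸ t3, --b--▸ t4
  t3 = 0 + 0 ⊢ deadlocked
  t4 = 0 ⊢ deadlocked
Coarsest stable partition (strong bisimilarity classes):
  B0 = {s0, t0}
  B1 = {s1, t1}
  B2 = {s2, t2}
  B3 = {s3, s4, t3, t4}
s0 ∈ B0, t0 ∈ B0 → same block

YES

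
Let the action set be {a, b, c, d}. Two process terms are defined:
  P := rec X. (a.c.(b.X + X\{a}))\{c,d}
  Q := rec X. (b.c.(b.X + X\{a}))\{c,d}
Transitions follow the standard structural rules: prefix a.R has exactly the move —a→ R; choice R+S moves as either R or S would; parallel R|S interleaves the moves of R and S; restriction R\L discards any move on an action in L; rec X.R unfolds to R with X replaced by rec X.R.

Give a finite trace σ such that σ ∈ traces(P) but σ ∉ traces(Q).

P's transition system — 2 states:
  s0 = rec X. (a.c.(b.X + X\{a}))\{c,d} → -a-> s1
  s1 = (c.(b.(rec X. (a.c.(b.X + X\{a}))\{c,d}) + (rec X. (a.c.(b.X + X\{a}))\{c,d})\{a}))\{c,d} → ∅
Q's transition system — 2 states:
  t0 = rec X. (b.c.(b.X + X\{a}))\{c,d} → -b-> t1
  t1 = (c.(b.(rec X. (b.c.(b.X + X\{a}))\{c,d}) + (rec X. (b.c.(b.X + X\{a}))\{c,d})\{a}))\{c,d} → ∅
Trace ⟨a⟩ through P, begin at {s0}:
  [1] a ⇒ {s1}
  — P admits the full trace.
Trace ⟨a⟩ through Q, begin at {t0}:
  [1] a ⇒ ∅  — Q cannot continue

a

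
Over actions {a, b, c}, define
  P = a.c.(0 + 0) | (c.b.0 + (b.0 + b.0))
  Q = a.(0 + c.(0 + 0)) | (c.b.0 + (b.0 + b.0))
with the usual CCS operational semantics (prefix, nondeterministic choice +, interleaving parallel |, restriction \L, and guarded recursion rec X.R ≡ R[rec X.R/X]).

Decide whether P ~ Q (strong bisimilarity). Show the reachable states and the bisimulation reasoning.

P ~ Q

P's transition system — 9 states:
  u0 = a.c.(0 + 0) | (c.b.0 + (b.0 + b.0)) :: ··a··> u1, ··b··> u2, ··c··> u3
  u1 = c.(0 + 0) | (c.b.0 + (b.0 + b.0)) :: ··b··> u4, ··c··> u5, ··c··> u6
  u2 = a.c.(0 + 0) | 0 :: ··a··> u4
  u3 = a.c.(0 + 0) | b.0 :: ··a··> u6, ··b··> u2
  u4 = c.(0 + 0) | 0 :: ··c··> u7
  u5 = (0 + 0) | (c.b.0 + (b.0 + b.0)) :: ··b··> u7, ··c··> u8
  u6 = c.(0 + 0) | b.0 :: ··b··> u4, ··c··> u8
  u7 = (0 + 0) | 0 :: ∅
  u8 = (0 + 0) | b.0 :: ··b··> u7
Q's transition system — 9 states:
  v0 = a.(0 + c.(0 + 0)) | (c.b.0 + (b.0 + b.0)) :: ··a··> v1, ··b··> v2, ··c··> v3
  v1 = (0 + c.(0 + 0)) | (c.b.0 + (b.0 + b.0)) :: ··b··> v4, ··c··> v5, ··c··> v6
  v2 = a.(0 + c.(0 + 0)) | 0 :: ··a··> v4
  v3 = a.(0 + c.(0 + 0)) | b.0 :: ··a··> v6, ··b··> v2
  v4 = (0 + c.(0 + 0)) | 0 :: ··c··> v7
  v5 = (0 + 0) | (c.b.0 + (b.0 + b.0)) :: ··b··> v7, ··c··> v8
  v6 = (0 + c.(0 + 0)) | b.0 :: ··b··> v4, ··c··> v8
  v7 = (0 + 0) | 0 :: ∅
  v8 = (0 + 0) | b.0 :: ··b··> v7
Partition-refinement fixed point:
  B0 = {u0, v0}
  B1 = {u3, v3}
  B2 = {u6, v6}
  B3 = {u8, v8}
  B4 = {u7, v7}
  B5 = {u4, v4}
  B6 = {u2, v2}
  B7 = {u1, v1}
  B8 = {u5, v5}
u0 ∈ B0, v0 ∈ B0 → same block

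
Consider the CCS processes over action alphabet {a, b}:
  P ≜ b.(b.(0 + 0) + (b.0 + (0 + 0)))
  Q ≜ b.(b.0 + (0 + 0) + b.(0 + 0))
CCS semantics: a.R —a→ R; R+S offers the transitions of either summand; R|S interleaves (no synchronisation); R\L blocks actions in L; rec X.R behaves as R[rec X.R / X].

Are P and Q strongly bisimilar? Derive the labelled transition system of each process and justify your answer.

P's transition system — 4 states:
  p0 = b.(b.(0 + 0) + (b.0 + (0 + 0))) has moves -b-> p1
  p1 = b.(0 + 0) + (b.0 + (0 + 0)) has moves -b-> p2, -b-> p3
  p2 = 0 has moves (no moves)
  p3 = 0 + 0 has moves (no moves)
Q's transition system — 4 states:
  q0 = b.(b.0 + (0 + 0) + b.(0 + 0)) has moves -b-> q1
  q1 = b.0 + (0 + 0) + b.(0 + 0) has moves -b-> q2, -b-> q3
  q2 = 0 has moves (no moves)
  q3 = 0 + 0 has moves (no moves)
Bisimilarity quotient blocks:
  B0 = {p0, q0}
  B1 = {p1, q1}
  B2 = {p2, p3, q2, q3}
p0 ∈ B0, q0 ∈ B0 → same block

YES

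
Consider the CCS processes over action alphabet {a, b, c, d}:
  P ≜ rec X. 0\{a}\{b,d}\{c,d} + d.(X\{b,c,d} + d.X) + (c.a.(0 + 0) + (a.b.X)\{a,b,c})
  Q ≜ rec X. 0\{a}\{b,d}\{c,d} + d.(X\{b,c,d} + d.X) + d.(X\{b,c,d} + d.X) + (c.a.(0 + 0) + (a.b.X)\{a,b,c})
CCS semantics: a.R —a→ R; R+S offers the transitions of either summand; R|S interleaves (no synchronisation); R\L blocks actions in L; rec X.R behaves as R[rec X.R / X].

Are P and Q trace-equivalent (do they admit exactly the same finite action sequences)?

trace-equivalent

P's transition system — 4 states:
  u0 = rec X. 0\{a}\{b,d}\{c,d} + d.(X\{b,c,d} + d.X) + (c.a.(0 + 0) + (a.b.X)\{a,b,c}) → --c--▸ u1, --d--▸ u2
  u1 = a.(0 + 0) → --a--▸ u3
  u2 = (rec X. 0\{a}\{b,d}\{c,d} + d.(X\{b,c,d} + d.X) + (c.a.(0 + 0) + (a.b.X)\{a,b,c}))\{b,c,d} + d.(rec X. 0\{a}\{b,d}\{c,d} + d.(X\{b,c,d} + d.X) + (c.a.(0 + 0) + (a.b.X)\{a,b,c})) → --d--▸ u0
  u3 = 0 + 0 → stopped
Q's transition system — 4 states:
  v0 = rec X. 0\{a}\{b,d}\{c,d} + d.(X\{b,c,d} + d.X) + d.(X\{b,c,d} + d.X) + (c.a.(0 + 0) + (a.b.X)\{a,b,c}) → --c--▸ v1, --d--▸ v2
  v1 = a.(0 + 0) → --a--▸ v3
  v2 = (rec X. 0\{a}\{b,d}\{c,d} + d.(X\{b,c,d} + d.X) + d.(X\{b,c,d} + d.X) + (c.a.(0 + 0) + (a.b.X)\{a,b,c}))\{b,c,d} + d.(rec X. 0\{a}\{b,d}\{c,d} + d.(X\{b,c,d} + d.X) + d.(X\{b,c,d} + d.X) + (c.a.(0 + 0) + (a.b.X)\{a,b,c})) → --d--▸ v0
  v3 = 0 + 0 → stopped
Partition-refinement fixed point:
  B0 = {u0, v0}
  B1 = {u2, v2}
  B2 = {u1, v1}
  B3 = {u3, v3}
u0 ∈ B0, v0 ∈ B0 → same block
Bisimilar ⇒ trace-equivalent.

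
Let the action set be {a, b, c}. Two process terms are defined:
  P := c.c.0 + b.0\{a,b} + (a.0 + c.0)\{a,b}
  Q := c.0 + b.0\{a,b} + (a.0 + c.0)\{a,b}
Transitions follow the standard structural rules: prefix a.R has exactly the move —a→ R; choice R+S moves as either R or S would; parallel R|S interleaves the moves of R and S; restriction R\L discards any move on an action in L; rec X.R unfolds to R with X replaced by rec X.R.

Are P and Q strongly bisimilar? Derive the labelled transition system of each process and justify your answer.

P's transition system — 4 states:
  s0 = c.c.0 + b.0\{a,b} + (a.0 + c.0)\{a,b} has moves -b-> s1, -c-> s1, -c-> s2
  s1 = 0\{a,b} has moves ∅
  s2 = c.0 has moves -c-> s3
  s3 = 0 has moves ∅
Q's transition system — 3 states:
  t0 = c.0 + b.0\{a,b} + (a.0 + c.0)\{a,b} has moves -b-> t1, -c-> t1, -c-> t2
  t1 = 0\{a,b} has moves ∅
  t2 = 0 has moves ∅
Bisimilarity quotient blocks:
  B0 = {s0}
  B1 = {s1, s3, t1, t2}
  B2 = {s2}
  B3 = {t0}
s0 ∈ B0, t0 ∈ B3 → different blocks

NO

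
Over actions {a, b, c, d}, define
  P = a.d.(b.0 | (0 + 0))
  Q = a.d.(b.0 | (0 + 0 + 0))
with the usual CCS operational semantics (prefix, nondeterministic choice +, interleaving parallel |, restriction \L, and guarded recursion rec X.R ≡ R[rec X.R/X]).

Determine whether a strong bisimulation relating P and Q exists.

bisimilar

P's transition system — 4 states:
  m0 = a.d.(b.0 | (0 + 0)) :: =a=> m1
  m1 = d.(b.0 | (0 + 0)) :: =d=> m2
  m2 = b.0 | (0 + 0) :: =b=> m3
  m3 = 0 | (0 + 0) :: (no moves)
Q's transition system — 4 states:
  n0 = a.d.(b.0 | (0 + 0 + 0)) :: =a=> n1
  n1 = d.(b.0 | (0 + 0 + 0)) :: =d=> n2
  n2 = b.0 | (0 + 0 + 0) :: =b=> n3
  n3 = 0 | (0 + 0 + 0) :: (no moves)
Bisimilarity quotient blocks:
  B0 = {m0, n0}
  B1 = {m1, n1}
  B2 = {m2, n2}
  B3 = {m3, n3}
m0 ∈ B0, n0 ∈ B0 → same block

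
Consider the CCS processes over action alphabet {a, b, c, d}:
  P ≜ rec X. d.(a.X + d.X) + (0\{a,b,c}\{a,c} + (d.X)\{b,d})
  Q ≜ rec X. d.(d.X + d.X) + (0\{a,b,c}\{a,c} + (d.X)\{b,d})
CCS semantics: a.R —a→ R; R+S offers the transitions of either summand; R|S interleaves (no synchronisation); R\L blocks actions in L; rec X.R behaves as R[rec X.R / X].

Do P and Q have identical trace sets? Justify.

traces(P) ≠ traces(Q) — witness ⟨da⟩

Reachable graph of P (2 states):
  m0 = rec X. d.(a.X + d.X) + (0\{a,b,c}\{a,c} + (d.X)\{b,d}) → =d=> m1
  m1 = a.(rec X. d.(a.X + d.X) + (0\{a,b,c}\{a,c} + (d.X)\{b,d})) + d.(rec X. d.(a.X + d.X) + (0\{a,b,c}\{a,c} + (d.X)\{b,d})) → =a=> m0, =d=> m0
Reachable graph of Q (2 states):
  n0 = rec X. d.(d.X + d.X) + (0\{a,b,c}\{a,c} + (d.X)\{b,d}) → =d=> n1
  n1 = d.(rec X. d.(d.X + d.X) + (0\{a,b,c}\{a,c} + (d.X)\{b,d})) + d.(rec X. d.(d.X + d.X) + (0\{a,b,c}\{a,c} + (d.X)\{b,d})) → =d=> n0
Executing da from P (initial set {m0}):
  after d @ step 1: {m1}
  after a @ step 2: {m0}
  ✓ P
Executing da from Q (initial set {n0}):
  after d @ step 1: {n1}
  after a @ step 2: ∅  — Q cannot continue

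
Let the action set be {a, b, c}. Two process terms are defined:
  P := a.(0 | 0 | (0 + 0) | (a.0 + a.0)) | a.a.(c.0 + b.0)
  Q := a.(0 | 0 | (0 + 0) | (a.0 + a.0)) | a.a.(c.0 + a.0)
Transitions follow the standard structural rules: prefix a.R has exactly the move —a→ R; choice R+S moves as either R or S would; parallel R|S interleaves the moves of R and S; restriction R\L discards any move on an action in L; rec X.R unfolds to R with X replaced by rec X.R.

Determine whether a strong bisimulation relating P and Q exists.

Reachable graph of P (12 states):
  m0 = a.(0 | 0 | (0 + 0) | (a.0 + a.0)) | a.a.(c.0 + b.0) has moves —a→ m1, —a→ m2
  m1 = 0 | 0 | (0 + 0) | (a.0 + a.0) | a.a.(c.0 + b.0) has moves —a→ m3, —a→ m4
  m2 = a.(0 | 0 | (0 + 0) | (a.0 + a.0)) | a.(c.0 + b.0) has moves —a→ m3, —a→ m5
  m3 = 0 | 0 | (0 + 0) | (a.0 + a.0) | a.(c.0 + b.0) has moves —a→ m6, —a→ m7
  m4 = 0 | 0 | (0 + 0) | 0 | a.a.(c.0 + b.0) has moves —a→ m7
  m5 = a.(0 | 0 | (0 + 0) | (a.0 + a.0)) | (c.0 + b.0) has moves —a→ m6, —b→ m8, —c→ m8
  m6 = 0 | 0 | (0 + 0) | (a.0 + a.0) | (c.0 + b.0) has moves —a→ m9, —b→ m10, —c→ m10
  m7 = 0 | 0 | (0 + 0) | 0 | a.(c.0 + b.0) has moves —a→ m9
  m8 = a.(0 | 0 | (0 + 0) | (a.0 + a.0)) | 0 has moves —a→ m10
  m9 = 0 | 0 | (0 + 0) | 0 | (c.0 + b.0) has moves —b→ m11, —c→ m11
  m10 = 0 | 0 | (0 + 0) | (a.0 + a.0) | 0 has moves —a→ m11
  m11 = 0 | 0 | (0 + 0) | 0 | 0 has moves deadlocked
Reachable graph of Q (12 states):
  n0 = a.(0 | 0 | (0 + 0) | (a.0 + a.0)) | a.a.(c.0 + a.0) has moves —a→ n1, —a→ n2
  n1 = 0 | 0 | (0 + 0) | (a.0 + a.0) | a.a.(c.0 + a.0) has moves —a→ n3, —a→ n4
  n2 = a.(0 | 0 | (0 + 0) | (a.0 + a.0)) | a.(c.0 + a.0) has moves —a→ n3, —a→ n5
  n3 = 0 | 0 | (0 + 0) | (a.0 + a.0) | a.(c.0 + a.0) has moves —a→ n6, —a→ n7
  n4 = 0 | 0 | (0 + 0) | 0 | a.a.(c.0 + a.0) has moves —a→ n7
  n5 = a.(0 | 0 | (0 + 0) | (a.0 + a.0)) | (c.0 + a.0) has moves —a→ n6, —a→ n8, —c→ n8
  n6 = 0 | 0 | (0 + 0) | (a.0 + a.0) | (c.0 + a.0) has moves —a→ n10, —a→ n9, —c→ n9
  n7 = 0 | 0 | (0 + 0) | 0 | a.(c.0 + a.0) has moves —a→ n10
  n8 = a.(0 | 0 | (0 + 0) | (a.0 + a.0)) | 0 has moves —a→ n9
  n9 = 0 | 0 | (0 + 0) | (a.0 + a.0) | 0 has moves —a→ n11
  n10 = 0 | 0 | (0 + 0) | 0 | (c.0 + a.0) has moves —a→ n11, —c→ n11
  n11 = 0 | 0 | (0 + 0) | 0 | 0 has moves deadlocked
Bisimilarity quotient blocks:
  B0 = {m0}
  B1 = {m2}
  B2 = {m5}
  B3 = {m8, n8}
  B4 = {m10, n9}
  B5 = {m11, n11}
  B6 = {m6}
  B7 = {m9}
  B8 = {m3}
  B9 = {m7}
  B10 = {m1}
  B11 = {m4}
  B12 = {n0}
  B13 = {n2}
  B14 = {n3}
  B15 = {n6}
  B16 = {n10}
  B17 = {n7}
  B18 = {n5}
  B19 = {n1}
  B20 = {n4}
m0 ∈ B0, n0 ∈ B12 → different blocks

NO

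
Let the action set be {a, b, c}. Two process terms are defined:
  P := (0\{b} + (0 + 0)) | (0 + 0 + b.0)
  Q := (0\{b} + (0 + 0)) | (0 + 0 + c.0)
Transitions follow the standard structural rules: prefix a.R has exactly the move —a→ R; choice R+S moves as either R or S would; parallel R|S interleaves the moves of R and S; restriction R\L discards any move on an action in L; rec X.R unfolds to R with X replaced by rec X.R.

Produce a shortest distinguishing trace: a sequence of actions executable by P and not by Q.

LTS(P): 2 reachable states
  u0 = (0\{b} + (0 + 0)) | (0 + 0 + b.0) | -b-> u1
  u1 = (0\{b} + (0 + 0)) | 0 | ∅
LTS(Q): 2 reachable states
  v0 = (0\{b} + (0 + 0)) | (0 + 0 + c.0) | -c-> v1
  v1 = (0\{b} + (0 + 0)) | 0 | ∅
Run σ = ⟨b⟩ on P: start {u0}
  step 1 (b): {u1}
  ✓ P
Run σ = ⟨b⟩ on Q: start {v0}
  step 1 (b): no successor for Q

b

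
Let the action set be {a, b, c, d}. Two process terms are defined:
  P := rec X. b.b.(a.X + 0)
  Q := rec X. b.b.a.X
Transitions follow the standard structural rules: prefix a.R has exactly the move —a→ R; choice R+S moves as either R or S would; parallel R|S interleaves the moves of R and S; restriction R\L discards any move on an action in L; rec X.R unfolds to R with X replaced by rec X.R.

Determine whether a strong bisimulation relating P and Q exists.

Reachable graph of P (3 states):
  s0 = rec X. b.b.(a.X + 0) :: ··b··> s1
  s1 = b.(a.(rec X. b.b.(a.X + 0)) + 0) :: ··b··> s2
  s2 = a.(rec X. b.b.(a.X + 0)) + 0 :: ··a··> s0
Reachable graph of Q (3 states):
  t0 = rec X. b.b.a.X :: ··b··> t1
  t1 = b.a.(rec X. b.b.a.X) :: ··b··> t2
  t2 = a.(rec X. b.b.a.X) :: ··a··> t0
Bisimilarity quotient blocks:
  B0 = {s0, t0}
  B1 = {s1, t1}
  B2 = {s2, t2}
s0 ∈ B0, t0 ∈ B0 → same block

bisimilar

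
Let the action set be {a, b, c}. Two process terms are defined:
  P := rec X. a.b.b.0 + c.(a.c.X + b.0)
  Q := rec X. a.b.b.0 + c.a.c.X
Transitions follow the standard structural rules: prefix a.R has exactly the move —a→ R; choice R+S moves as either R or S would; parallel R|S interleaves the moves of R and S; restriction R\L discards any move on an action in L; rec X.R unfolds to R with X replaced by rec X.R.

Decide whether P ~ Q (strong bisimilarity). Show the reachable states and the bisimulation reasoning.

LTS(P): 6 reachable states
  p0 = rec X. a.b.b.0 + c.(a.c.X + b.0) has moves -a-> p1, -c-> p2
  p1 = b.b.0 has moves -b-> p3
  p2 = a.c.(rec X. a.b.b.0 + c.(a.c.X + b.0)) + b.0 has moves -a-> p4, -b-> p5
  p3 = b.0 has moves -b-> p5
  p4 = c.(rec X. a.b.b.0 + c.(a.c.X + b.0)) has moves -c-> p0
  p5 = 0 has moves ·
LTS(Q): 6 reachable states
  q0 = rec X. a.b.b.0 + c.a.c.X has moves -a-> q1, -c-> q2
  q1 = b.b.0 has moves -b-> q3
  q2 = a.c.(rec X. a.b.b.0 + c.a.c.X) has moves -a-> q4
  q3 = b.0 has moves -b-> q5
  q4 = c.(rec X. a.b.b.0 + c.a.c.X) has moves -c-> q0
  q5 = 0 has moves ·
Coarsest stable partition (strong bisimilarity classes):
  B0 = {p0}
  B1 = {p2}
  B2 = {p4}
  B3 = {p5, q5}
  B4 = {p1, q1}
  B5 = {p3, q3}
  B6 = {q0}
  B7 = {q2}
  B8 = {q4}
p0 ∈ B0, q0 ∈ B6 → different blocks

not bisimilar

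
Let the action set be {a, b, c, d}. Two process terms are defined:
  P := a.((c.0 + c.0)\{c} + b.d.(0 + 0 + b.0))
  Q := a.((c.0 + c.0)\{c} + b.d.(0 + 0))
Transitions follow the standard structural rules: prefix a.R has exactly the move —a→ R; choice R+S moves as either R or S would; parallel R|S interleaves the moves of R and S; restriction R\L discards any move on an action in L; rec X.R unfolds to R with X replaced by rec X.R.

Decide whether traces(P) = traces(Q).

P's transition system — 5 states:
  p0 = a.((c.0 + c.0)\{c} + b.d.(0 + 0 + b.0)) | =a=> p1
  p1 = (c.0 + c.0)\{c} + b.d.(0 + 0 + b.0) | =b=> p2
  p2 = d.(0 + 0 + b.0) | =d=> p3
  p3 = 0 + 0 + b.0 | =b=> p4
  p4 = 0 | deadlocked
Q's transition system — 4 states:
  q0 = a.((c.0 + c.0)\{c} + b.d.(0 + 0)) | =a=> q1
  q1 = (c.0 + c.0)\{c} + b.d.(0 + 0) | =b=> q2
  q2 = d.(0 + 0) | =d=> q3
  q3 = 0 + 0 | deadlocked
Trace ⟨abdb⟩ through P, begin at {p0}:
  step 1 (a): {p1}
  step 2 (b): {p2}
  step 3 (d): {p3}
  step 4 (b): {p4}
  P completes σ.
Trace ⟨abdb⟩ through Q, begin at {q0}:
  step 1 (a): {q1}
  step 2 (b): {q2}
  step 3 (d): {q3}
  step 4 (b): no successor for Q

traces(P) ≠ traces(Q) — witness ⟨abdb⟩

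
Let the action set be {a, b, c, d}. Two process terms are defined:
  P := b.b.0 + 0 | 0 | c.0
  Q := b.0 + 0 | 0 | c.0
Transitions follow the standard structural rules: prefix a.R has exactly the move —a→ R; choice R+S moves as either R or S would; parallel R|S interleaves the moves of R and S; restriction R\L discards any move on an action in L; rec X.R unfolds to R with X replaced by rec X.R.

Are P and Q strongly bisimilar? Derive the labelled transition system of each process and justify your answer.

NO

LTS(P): 4 reachable states
  s0 = b.b.0 + 0 | 0 | c.0 has moves -b-> s1, -c-> s2
  s1 = b.0 has moves -b-> s3
  s2 = 0 | 0 | 0 has moves ∅
  s3 = 0 has moves ∅
LTS(Q): 3 reachable states
  t0 = b.0 + 0 | 0 | c.0 has moves -b-> t1, -c-> t2
  t1 = 0 has moves ∅
  t2 = 0 | 0 | 0 has moves ∅
Partition-refinement fixed point:
  B0 = {s0}
  B1 = {s2, s3, t1, t2}
  B2 = {s1}
  B3 = {t0}
s0 ∈ B0, t0 ∈ B3 → different blocks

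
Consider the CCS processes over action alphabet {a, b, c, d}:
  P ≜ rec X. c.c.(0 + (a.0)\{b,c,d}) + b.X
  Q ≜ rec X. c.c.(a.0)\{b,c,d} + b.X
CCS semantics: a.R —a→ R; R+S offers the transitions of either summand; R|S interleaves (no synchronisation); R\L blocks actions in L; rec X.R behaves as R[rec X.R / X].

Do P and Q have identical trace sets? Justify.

trace-equivalent

LTS(P): 4 reachable states
  s0 = rec X. c.c.(0 + (a.0)\{b,c,d}) + b.X ⊢ -b-> s0, -c-> s1
  s1 = c.(0 + (a.0)\{b,c,d}) ⊢ -c-> s2
  s2 = 0 + (a.0)\{b,c,d} ⊢ -a-> s3
  s3 = 0\{b,c,d} ⊢ deadlocked
LTS(Q): 4 reachable states
  t0 = rec X. c.c.(a.0)\{b,c,d} + b.X ⊢ -b-> t0, -c-> t1
  t1 = c.(a.0)\{b,c,d} ⊢ -c-> t2
  t2 = (a.0)\{b,c,d} ⊢ -a-> t3
  t3 = 0\{b,c,d} ⊢ deadlocked
Bisimilarity quotient blocks:
  B0 = {s0, t0}
  B1 = {s1, t1}
  B2 = {s2, t2}
  B3 = {s3, t3}
s0 ∈ B0, t0 ∈ B0 → same block
Bisimilar ⇒ trace-equivalent.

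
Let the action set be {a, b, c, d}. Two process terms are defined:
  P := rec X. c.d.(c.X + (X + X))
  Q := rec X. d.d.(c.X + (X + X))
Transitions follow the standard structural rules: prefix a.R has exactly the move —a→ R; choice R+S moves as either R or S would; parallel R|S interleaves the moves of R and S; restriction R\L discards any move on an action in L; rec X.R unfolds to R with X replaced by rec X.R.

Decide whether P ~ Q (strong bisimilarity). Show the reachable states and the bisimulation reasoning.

NO

LTS(P): 3 reachable states
  u0 = rec X. c.d.(c.X + (X + X)) → ··c··> u1
  u1 = d.(c.(rec X. c.d.(c.X + (X + X))) + ((rec X. c.d.(c.X + (X + X))) + (rec X. c.d.(c.X + (X + X))))) → ··d··> u2
  u2 = c.(rec X. c.d.(c.X + (X + X))) + ((rec X. c.d.(c.X + (X + X))) + (rec X. c.d.(c.X + (X + X)))) → ··c··> u0, ··c··> u1
LTS(Q): 3 reachable states
  v0 = rec X. d.d.(c.X + (X + X)) → ··d··> v1
  v1 = d.(c.(rec X. d.d.(c.X + (X + X))) + ((rec X. d.d.(c.X + (X + X))) + (rec X. d.d.(c.X + (X + X))))) → ··d··> v2
  v2 = c.(rec X. d.d.(c.X + (X + X))) + ((rec X. d.d.(c.X + (X + X))) + (rec X. d.d.(c.X + (X + X)))) → ··c··> v0, ··d··> v1
Partition-refinement fixed point:
  B0 = {u0}
  B1 = {u1}
  B2 = {u2}
  B3 = {v0}
  B4 = {v1}
  B5 = {v2}
u0 ∈ B0, v0 ∈ B3 → different blocks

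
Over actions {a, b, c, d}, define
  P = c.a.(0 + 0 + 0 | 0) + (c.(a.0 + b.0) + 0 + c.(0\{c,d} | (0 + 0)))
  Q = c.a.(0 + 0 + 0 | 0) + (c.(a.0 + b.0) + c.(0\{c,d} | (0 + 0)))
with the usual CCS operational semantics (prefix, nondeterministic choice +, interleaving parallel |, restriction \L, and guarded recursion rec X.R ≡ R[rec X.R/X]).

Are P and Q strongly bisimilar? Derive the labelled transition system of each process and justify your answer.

Reachable graph of P (6 states):
  s0 = c.a.(0 + 0 + 0 | 0) + (c.(a.0 + b.0) + 0 + c.(0\{c,d} | (0 + 0))) has moves ··c··> s1, ··c··> s2, ··c··> s3
  s1 = 0\{c,d} | (0 + 0) has moves deadlocked
  s2 = a.(0 + 0 + 0 | 0) has moves ··a··> s4
  s3 = a.0 + b.0 has moves ··a··> s5, ··b··> s5
  s4 = 0 + 0 + 0 | 0 has moves deadlocked
  s5 = 0 has moves deadlocked
Reachable graph of Q (6 states):
  t0 = c.a.(0 + 0 + 0 | 0) + (c.(a.0 + b.0) + c.(0\{c,d} | (0 + 0))) has moves ··c··> t1, ··c··> t2, ··c··> t3
  t1 = 0\{c,d} | (0 + 0) has moves deadlocked
  t2 = a.(0 + 0 + 0 | 0) has moves ··a··> t4
  t3 = a.0 + b.0 has moves ··a··> t5, ··b··> t5
  t4 = 0 + 0 + 0 | 0 has moves deadlocked
  t5 = 0 has moves deadlocked
Partition-refinement fixed point:
  B0 = {s0, t0}
  B1 = {s3, t3}
  B2 = {s1, s4, s5, t1, t4, t5}
  B3 = {s2, t2}
s0 ∈ B0, t0 ∈ B0 → same block

bisimilar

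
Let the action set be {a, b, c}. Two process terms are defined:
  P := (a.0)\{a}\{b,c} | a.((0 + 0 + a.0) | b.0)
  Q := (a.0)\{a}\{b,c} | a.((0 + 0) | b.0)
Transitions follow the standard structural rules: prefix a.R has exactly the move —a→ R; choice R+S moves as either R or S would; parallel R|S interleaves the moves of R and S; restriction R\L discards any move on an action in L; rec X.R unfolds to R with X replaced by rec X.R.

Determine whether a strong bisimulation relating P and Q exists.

LTS(P): 5 reachable states
  u0 = (a.0)\{a}\{b,c} | a.((0 + 0 + a.0) | b.0) ⊢ --a--▸ u1
  u1 = (a.0)\{a}\{b,c} | ((0 + 0 + a.0) | b.0) ⊢ --a--▸ u2, --b--▸ u3
  u2 = (a.0)\{a}\{b,c} | (0 | b.0) ⊢ --b--▸ u4
  u3 = (a.0)\{a}\{b,c} | ((0 + 0 + a.0) | 0) ⊢ --a--▸ u4
  u4 = (a.0)\{a}\{b,c} | (0 | 0) ⊢ ∅
LTS(Q): 3 reachable states
  v0 = (a.0)\{a}\{b,c} | a.((0 + 0) | b.0) ⊢ --a--▸ v1
  v1 = (a.0)\{a}\{b,c} | ((0 + 0) | b.0) ⊢ --b--▸ v2
  v2 = (a.0)\{a}\{b,c} | ((0 + 0) | 0) ⊢ ∅
Coarsest stable partition (strong bisimilarity classes):
  B0 = {u0}
  B1 = {u1}
  B2 = {u3}
  B3 = {u4, v2}
  B4 = {u2, v1}
  B5 = {v0}
u0 ∈ B0, v0 ∈ B5 → different blocks

P ≁ Q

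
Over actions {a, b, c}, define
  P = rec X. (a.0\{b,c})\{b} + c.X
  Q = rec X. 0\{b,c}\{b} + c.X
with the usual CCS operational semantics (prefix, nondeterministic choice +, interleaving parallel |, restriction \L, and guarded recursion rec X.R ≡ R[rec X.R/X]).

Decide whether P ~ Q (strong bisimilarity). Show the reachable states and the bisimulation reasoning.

P ≁ Q

LTS(P): 2 reachable states
  m0 = rec X. (a.0\{b,c})\{b} + c.X has moves ··a··> m1, ··c··> m0
  m1 = 0\{b,c}\{b} has moves deadlocked
LTS(Q): 1 reachable states
  n0 = rec X. 0\{b,c}\{b} + c.X has moves ··c··> n0
Coarsest stable partition (strong bisimilarity classes):
  B0 = {m0}
  B1 = {m1}
  B2 = {n0}
m0 ∈ B0, n0 ∈ B2 → different blocks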